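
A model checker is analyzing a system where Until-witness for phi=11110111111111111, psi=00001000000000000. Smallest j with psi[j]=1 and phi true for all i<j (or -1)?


(phi U psi) at 0: need smallest j with psi[j]=1 and phi[i]=1 for all i in [0,j).
Scan from step 0:
  step 0: phi=1, psi=0 -> continue
  step 1: phi=1, psi=0 -> continue
  step 2: phi=1, psi=0 -> continue
  step 3: phi=1, psi=0 -> continue
  step 4: psi=1 and phi held for [0,4) -> witness found
Witness step = 4

4


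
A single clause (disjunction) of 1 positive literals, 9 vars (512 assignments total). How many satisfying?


Step 1: Total=2^9=512
Step 2: Unsat when all 1 false: 2^8=256
Step 3: Sat=512-256=256

256


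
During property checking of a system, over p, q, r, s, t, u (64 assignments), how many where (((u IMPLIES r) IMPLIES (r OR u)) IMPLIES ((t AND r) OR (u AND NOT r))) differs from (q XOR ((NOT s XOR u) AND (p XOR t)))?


F1 = (((u IMPLIES r) IMPLIES (r OR u)) IMPLIES ((t AND r) OR (u AND NOT r)))
F2 = (q XOR ((NOT s XOR u) AND (p XOR t)))
Evaluate both on each of 64 rows (bits = p,q,r,s,t,u):
  row 0 [000000]: F1=1 F2=0 (differ) -> 1
  row 1 [000001]: F1=1 F2=0 (differ) -> 1
  row 2 [000010]: F1=1 F2=1 -> 0
  row 3 [000011]: F1=1 F2=0 (differ) -> 1
  row 4 [000100]: F1=1 F2=0 (differ) -> 1
  (every remaining row is evaluated the same way; all 64 results are listed next)
Full result column, 8 rows per line (p,q,r fixed per line; s,t,u runs 000..111 left to right):
  rows 0-7 [p,q,r=000]: 11011110  (ones: 6)
  rows 8-15 [p,q,r=001]: 00010010  (ones: 2)
  rows 16-23 [p,q,r=010]: 00100001  (ones: 2)
  rows 24-31 [p,q,r=011]: 11101101  (ones: 6)
  rows 32-39 [p,q,r=100]: 01111011  (ones: 6)
  rows 40-47 [p,q,r=101]: 10110111  (ones: 6)
  rows 48-55 [p,q,r=110]: 10000100  (ones: 2)
  rows 56-63 [p,q,r=111]: 01001000  (ones: 2)
Disagreements = 6+2+2+6+6+6+2+2 = 32

32


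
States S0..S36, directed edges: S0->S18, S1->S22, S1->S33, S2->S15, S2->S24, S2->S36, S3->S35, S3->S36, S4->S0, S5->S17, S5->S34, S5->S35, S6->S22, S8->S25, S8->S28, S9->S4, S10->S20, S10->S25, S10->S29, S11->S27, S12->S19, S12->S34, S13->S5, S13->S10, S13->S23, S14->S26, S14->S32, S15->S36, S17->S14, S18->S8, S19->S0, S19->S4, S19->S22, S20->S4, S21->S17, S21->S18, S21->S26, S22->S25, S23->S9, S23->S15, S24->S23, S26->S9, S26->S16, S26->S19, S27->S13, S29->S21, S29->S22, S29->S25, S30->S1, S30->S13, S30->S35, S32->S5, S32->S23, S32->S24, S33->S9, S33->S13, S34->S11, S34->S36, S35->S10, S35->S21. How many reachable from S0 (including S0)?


BFS from S0:
  layer 0: {S0}
  layer 1: {S18}
  layer 2: {S8}
  layer 3: {S25, S28}
Reachable set: {S0, S8, S18, S25, S28}
Count = 5

5


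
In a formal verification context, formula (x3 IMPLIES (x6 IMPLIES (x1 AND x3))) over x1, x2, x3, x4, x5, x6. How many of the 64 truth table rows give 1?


Formula: (x3 IMPLIES (x6 IMPLIES (x1 AND x3))) over 6 vars (64 rows)
Evaluate each row (x1, x2, x3, x4, x5, x6 as bits, MSB first):
  row 0 [000000]: (0 IMPLIES (0 IMPLIES (0 AND 0))) -> 1
  row 1 [000001]: (0 IMPLIES (1 IMPLIES (0 AND 0))) -> 1
  row 2 [000010]: (0 IMPLIES (0 IMPLIES (0 AND 0))) -> 1
  row 3 [000011]: (0 IMPLIES (1 IMPLIES (0 AND 0))) -> 1
  row 4 [000100]: (0 IMPLIES (0 IMPLIES (0 AND 0))) -> 1
  (every remaining row is evaluated the same way; all 64 results are listed next)
Full result column, 8 rows per line (x1,x2,x3 fixed per line; x4,x5,x6 runs 000..111 left to right):
  rows 0-7 [x1,x2,x3=000]: 11111111  (ones: 8)
  rows 8-15 [x1,x2,x3=001]: 10101010  (ones: 4)
  rows 16-23 [x1,x2,x3=010]: 11111111  (ones: 8)
  rows 24-31 [x1,x2,x3=011]: 10101010  (ones: 4)
  rows 32-39 [x1,x2,x3=100]: 11111111  (ones: 8)
  rows 40-47 [x1,x2,x3=101]: 11111111  (ones: 8)
  rows 48-55 [x1,x2,x3=110]: 11111111  (ones: 8)
  rows 56-63 [x1,x2,x3=111]: 11111111  (ones: 8)
Count of 1-rows = 8+4+8+4+8+8+8+8 = 56

56


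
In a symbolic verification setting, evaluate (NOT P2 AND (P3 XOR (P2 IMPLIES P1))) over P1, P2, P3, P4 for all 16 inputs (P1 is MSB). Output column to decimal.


Formula: (NOT P2 AND (P3 XOR (P2 IMPLIES P1))) over P1, P2, P3, P4 (16 rows)
Evaluate each row (bits = P1,P2,P3,P4, MSB first):
  row 0 [0000]: (NOT 0 AND (0 XOR (0 IMPLIES 0))) -> 1
  row 1 [0001]: (NOT 0 AND (0 XOR (0 IMPLIES 0))) -> 1
  row 2 [0010]: (NOT 0 AND (1 XOR (0 IMPLIES 0))) -> 0
  row 3 [0011]: (NOT 0 AND (1 XOR (0 IMPLIES 0))) -> 0
  row 4 [0100]: (NOT 1 AND (0 XOR (1 IMPLIES 0))) -> 0
  row 5 [0101]: (NOT 1 AND (0 XOR (1 IMPLIES 0))) -> 0
  row 6 [0110]: (NOT 1 AND (1 XOR (1 IMPLIES 0))) -> 0
  row 7 [0111]: (NOT 1 AND (1 XOR (1 IMPLIES 0))) -> 0
  row 8 [1000]: (NOT 0 AND (0 XOR (0 IMPLIES 1))) -> 1
  row 9 [1001]: (NOT 0 AND (0 XOR (0 IMPLIES 1))) -> 1
  row 10 [1010]: (NOT 0 AND (1 XOR (0 IMPLIES 1))) -> 0
  row 11 [1011]: (NOT 0 AND (1 XOR (0 IMPLIES 1))) -> 0
  row 12 [1100]: (NOT 1 AND (0 XOR (1 IMPLIES 1))) -> 0
  row 13 [1101]: (NOT 1 AND (0 XOR (1 IMPLIES 1))) -> 0
  row 14 [1110]: (NOT 1 AND (1 XOR (1 IMPLIES 1))) -> 0
  row 15 [1111]: (NOT 1 AND (1 XOR (1 IMPLIES 1))) -> 0
Full result column, 4 rows per line (P1,P2 fixed per line; P3,P4 runs 00..11 left to right):
  rows 0-3 [P1,P2=00]: 1100  = hex C
  rows 4-7 [P1,P2=01]: 0000  = hex 0
  rows 8-11 [P1,P2=10]: 1100  = hex C
  rows 12-15 [P1,P2=11]: 0000  = hex 0
Output column (row 0 .. row 15) = 1100000011000000
Output column grouped in 4s = 1100 0000 1100 0000 = 0xC0C0
Convert to decimal digit by digit (value = value*16 + digit):
  C -> 12
  12*16 + 0 = 192
  192*16 + 12 (C) = 3084
  3084*16 + 0 = 49344
Decimal = 49344

49344


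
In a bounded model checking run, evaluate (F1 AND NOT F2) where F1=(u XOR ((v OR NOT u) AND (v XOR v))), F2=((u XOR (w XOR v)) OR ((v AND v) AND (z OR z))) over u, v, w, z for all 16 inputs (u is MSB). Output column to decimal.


F1 = (u XOR ((v OR NOT u) AND (v XOR v)))
F2 = ((u XOR (w XOR v)) OR ((v AND v) AND (z OR z)))
Counterexample to F1=>F2 is where F1=1 and F2=0.
Evaluate each row (bits = u,v,w,z, MSB first):
  row 0 [0000]: F1=0 F2=0 -> F1&~F2 -> 0
  row 1 [0001]: F1=0 F2=0 -> F1&~F2 -> 0
  row 2 [0010]: F1=0 F2=1 -> F1&~F2 -> 0
  row 3 [0011]: F1=0 F2=1 -> F1&~F2 -> 0
  row 4 [0100]: F1=0 F2=1 -> F1&~F2 -> 0
  row 5 [0101]: F1=0 F2=1 -> F1&~F2 -> 0
  row 6 [0110]: F1=0 F2=0 -> F1&~F2 -> 0
  row 7 [0111]: F1=0 F2=1 -> F1&~F2 -> 0
  row 8 [1000]: F1=1 F2=1 -> F1&~F2 -> 0
  row 9 [1001]: F1=1 F2=1 -> F1&~F2 -> 0
  row 10 [1010]: F1=1 F2=0 -> F1&~F2 -> 1
  row 11 [1011]: F1=1 F2=0 -> F1&~F2 -> 1
  row 12 [1100]: F1=1 F2=0 -> F1&~F2 -> 1
  row 13 [1101]: F1=1 F2=1 -> F1&~F2 -> 0
  row 14 [1110]: F1=1 F2=1 -> F1&~F2 -> 0
  row 15 [1111]: F1=1 F2=1 -> F1&~F2 -> 0
Full result column, 4 rows per line (u,v fixed per line; w,z runs 00..11 left to right):
  rows 0-3 [u,v=00]: 0000  = hex 0
  rows 4-7 [u,v=01]: 0000  = hex 0
  rows 8-11 [u,v=10]: 0011  = hex 3
  rows 12-15 [u,v=11]: 1000  = hex 8
Counterexample vector (row 0 .. row 15) = 0000000000111000
Output column grouped in 4s = 0000 0000 0011 1000 = 0x0038
Convert to decimal digit by digit (value = value*16 + digit):
  0 -> 0
  0*16 + 0 = 0
  0*16 + 3 = 3
  3*16 + 8 = 56
Decimal = 56

56


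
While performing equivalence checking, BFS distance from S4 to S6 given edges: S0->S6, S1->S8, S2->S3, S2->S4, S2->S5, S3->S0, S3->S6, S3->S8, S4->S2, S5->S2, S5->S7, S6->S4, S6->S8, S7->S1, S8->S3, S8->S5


BFS layer-by-layer from S4:
  dist 0: {S4}
  dist 1: {S2}
  dist 2: {S3, S5}
  dist 3: {S0, S6, S7, S8}
  -> S6 reached at distance 3
Shortest path length = 3

3


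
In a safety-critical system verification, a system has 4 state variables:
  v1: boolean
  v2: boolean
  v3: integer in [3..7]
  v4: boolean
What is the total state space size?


State space = product of domain sizes of all variables.
Domain sizes:
  v1 (boolean): 2
  v2 (boolean): 2
  v3 (integer in [3..7]): 5
  v4 (boolean): 2
Product = 2 * 2 * 5 * 2 = 40

40


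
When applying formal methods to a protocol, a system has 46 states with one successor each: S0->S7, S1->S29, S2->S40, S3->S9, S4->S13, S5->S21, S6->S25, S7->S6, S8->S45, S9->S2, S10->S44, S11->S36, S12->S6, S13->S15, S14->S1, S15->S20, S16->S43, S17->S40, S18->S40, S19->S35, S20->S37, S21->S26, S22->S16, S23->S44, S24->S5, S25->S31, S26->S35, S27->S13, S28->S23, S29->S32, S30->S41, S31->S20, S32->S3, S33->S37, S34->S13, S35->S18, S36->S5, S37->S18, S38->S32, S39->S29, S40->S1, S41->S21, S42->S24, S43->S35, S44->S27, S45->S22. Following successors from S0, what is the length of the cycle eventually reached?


Trace from S0 until a state repeats:
  S0 -> S7 -> S6 -> S25 -> S31 -> S20 -> S37 -> S18 -> S40 -> S1 -> S29 -> S32 -> S3 -> S9 -> S2 -> S40
S40 first seen at step 8, revisited at step 15.
Cycle length = 15 - 8 = 7

7


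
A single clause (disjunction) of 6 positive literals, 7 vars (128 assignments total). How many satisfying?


Step 1: Total=2^7=128
Step 2: Unsat when all 6 false: 2^1=2
Step 3: Sat=128-2=126

126


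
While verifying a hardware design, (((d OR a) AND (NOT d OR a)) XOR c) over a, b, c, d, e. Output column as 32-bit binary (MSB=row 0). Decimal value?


Formula: (((d OR a) AND (NOT d OR a)) XOR c) over a, b, c, d, e (32 rows)
Evaluate each row (bits = a,b,c,d,e, MSB first):
  row 0 [00000]: (((0 OR 0) AND (NOT 0 OR 0)) XOR 0) -> 0
  row 1 [00001]: (((0 OR 0) AND (NOT 0 OR 0)) XOR 0) -> 0
  row 2 [00010]: (((1 OR 0) AND (NOT 1 OR 0)) XOR 0) -> 0
  row 3 [00011]: (((1 OR 0) AND (NOT 1 OR 0)) XOR 0) -> 0
  row 4 [00100]: (((0 OR 0) AND (NOT 0 OR 0)) XOR 1) -> 1
  row 5 [00101]: (((0 OR 0) AND (NOT 0 OR 0)) XOR 1) -> 1
  row 6 [00110]: (((1 OR 0) AND (NOT 1 OR 0)) XOR 1) -> 1
  row 7 [00111]: (((1 OR 0) AND (NOT 1 OR 0)) XOR 1) -> 1
  row 8 [01000]: (((0 OR 0) AND (NOT 0 OR 0)) XOR 0) -> 0
  row 9 [01001]: (((0 OR 0) AND (NOT 0 OR 0)) XOR 0) -> 0
  row 10 [01010]: (((1 OR 0) AND (NOT 1 OR 0)) XOR 0) -> 0
  row 11 [01011]: (((1 OR 0) AND (NOT 1 OR 0)) XOR 0) -> 0
  row 12 [01100]: (((0 OR 0) AND (NOT 0 OR 0)) XOR 1) -> 1
  row 13 [01101]: (((0 OR 0) AND (NOT 0 OR 0)) XOR 1) -> 1
  row 14 [01110]: (((1 OR 0) AND (NOT 1 OR 0)) XOR 1) -> 1
  row 15 [01111]: (((1 OR 0) AND (NOT 1 OR 0)) XOR 1) -> 1
  row 16 [10000]: (((0 OR 1) AND (NOT 0 OR 1)) XOR 0) -> 1
  row 17 [10001]: (((0 OR 1) AND (NOT 0 OR 1)) XOR 0) -> 1
  row 18 [10010]: (((1 OR 1) AND (NOT 1 OR 1)) XOR 0) -> 1
  row 19 [10011]: (((1 OR 1) AND (NOT 1 OR 1)) XOR 0) -> 1
  row 20 [10100]: (((0 OR 1) AND (NOT 0 OR 1)) XOR 1) -> 0
  row 21 [10101]: (((0 OR 1) AND (NOT 0 OR 1)) XOR 1) -> 0
  row 22 [10110]: (((1 OR 1) AND (NOT 1 OR 1)) XOR 1) -> 0
  row 23 [10111]: (((1 OR 1) AND (NOT 1 OR 1)) XOR 1) -> 0
  row 24 [11000]: (((0 OR 1) AND (NOT 0 OR 1)) XOR 0) -> 1
  row 25 [11001]: (((0 OR 1) AND (NOT 0 OR 1)) XOR 0) -> 1
  row 26 [11010]: (((1 OR 1) AND (NOT 1 OR 1)) XOR 0) -> 1
  row 27 [11011]: (((1 OR 1) AND (NOT 1 OR 1)) XOR 0) -> 1
  row 28 [11100]: (((0 OR 1) AND (NOT 0 OR 1)) XOR 1) -> 0
  row 29 [11101]: (((0 OR 1) AND (NOT 0 OR 1)) XOR 1) -> 0
  row 30 [11110]: (((1 OR 1) AND (NOT 1 OR 1)) XOR 1) -> 0
  row 31 [11111]: (((1 OR 1) AND (NOT 1 OR 1)) XOR 1) -> 0
Full result column, 4 rows per line (a,b,c fixed per line; d,e runs 00..11 left to right):
  rows 0-3 [a,b,c=000]: 0000  = hex 0
  rows 4-7 [a,b,c=001]: 1111  = hex F
  rows 8-11 [a,b,c=010]: 0000  = hex 0
  rows 12-15 [a,b,c=011]: 1111  = hex F
  rows 16-19 [a,b,c=100]: 1111  = hex F
  rows 20-23 [a,b,c=101]: 0000  = hex 0
  rows 24-27 [a,b,c=110]: 1111  = hex F
  rows 28-31 [a,b,c=111]: 0000  = hex 0
Output column (row 0 .. row 31) = 00001111000011111111000011110000
Output column grouped in 4s = 0000 1111 0000 1111 1111 0000 1111 0000 = 0x0F0FF0F0
Convert to decimal digit by digit (value = value*16 + digit):
  0 -> 0
  0*16 + 15 (F) = 15
  15*16 + 0 = 240
  240*16 + 15 (F) = 3855
  3855*16 + 15 (F) = 61695
  61695*16 + 0 = 987120
  987120*16 + 15 (F) = 15793935
  15793935*16 + 0 = 252702960
Decimal = 252702960

252702960


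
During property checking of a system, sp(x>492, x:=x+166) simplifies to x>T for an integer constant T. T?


Formula: sp(P, x:=E) = exists old_x. (x = E[old_x/x]) AND P[old_x/x] (old_x is the value of x before the assignment; eliminate old_x by solving x = E[old_x/x] for old_x)
Step 1: Precondition P: x>492, i.e. old_x > 492
Step 2: Assignment gives x = old_x + 166, so old_x = x - 166
Step 3: Substitute into P: x - 166 > 492
Step 4: Simplify: x > 492+166 = 658

658


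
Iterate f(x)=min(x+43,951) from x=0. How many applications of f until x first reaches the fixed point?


Step 1: x=0, cap=951, increment=43
Step 2: x grows by 43 each step until capped at 951; fixed point is x=951
Step 3: iterations = ceil(951/43) = 23

23


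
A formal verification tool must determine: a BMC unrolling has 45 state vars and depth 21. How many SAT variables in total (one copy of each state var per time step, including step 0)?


BMC unrolls to depth k, creating one copy of each state var for steps 0..k.
Step count = 21 + 1 = 22 (steps 0 through 21)
Vars per step = 45
Total = 45 * 22 = 990

990


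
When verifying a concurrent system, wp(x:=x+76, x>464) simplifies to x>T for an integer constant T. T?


Formula: wp(x:=E, P) = P[E/x] (substitute E for x in postcondition)
Step 1: Postcondition: x>464
Step 2: Substitute x+76 for x: x+76>464
Step 3: Solve for x: x > 464-76 = 388

388


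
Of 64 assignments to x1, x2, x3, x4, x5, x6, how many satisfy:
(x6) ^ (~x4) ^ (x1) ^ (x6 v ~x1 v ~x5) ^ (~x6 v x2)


CNF with 5 clauses over 6 vars (64 assignments).
An assignment satisfies CNF iff every clause has >=1 true literal.
Check each row (bits = x1,x2,x3,x4,x5,x6; clause T/F shown):
  row 0 [000000]: clauses=FTFTT -> 0
  row 1 [000001]: clauses=TTFTF -> 0
  row 2 [000010]: clauses=FTFTT -> 0
  row 3 [000011]: clauses=TTFTF -> 0
  row 4 [000100]: clauses=FFFTT -> 0
  (every remaining row is evaluated the same way; all 64 results are listed next)
Full result column, 8 rows per line (x1,x2,x3 fixed per line; x4,x5,x6 runs 000..111 left to right):
  rows 0-7 [x1,x2,x3=000]: 00000000  (ones: 0)
  rows 8-15 [x1,x2,x3=001]: 00000000  (ones: 0)
  rows 16-23 [x1,x2,x3=010]: 00000000  (ones: 0)
  rows 24-31 [x1,x2,x3=011]: 00000000  (ones: 0)
  rows 32-39 [x1,x2,x3=100]: 00000000  (ones: 0)
  rows 40-47 [x1,x2,x3=101]: 00000000  (ones: 0)
  rows 48-55 [x1,x2,x3=110]: 01010000  (ones: 2)
  rows 56-63 [x1,x2,x3=111]: 01010000  (ones: 2)
Satisfying assignments = 0+0+0+0+0+0+2+2 = 4

4


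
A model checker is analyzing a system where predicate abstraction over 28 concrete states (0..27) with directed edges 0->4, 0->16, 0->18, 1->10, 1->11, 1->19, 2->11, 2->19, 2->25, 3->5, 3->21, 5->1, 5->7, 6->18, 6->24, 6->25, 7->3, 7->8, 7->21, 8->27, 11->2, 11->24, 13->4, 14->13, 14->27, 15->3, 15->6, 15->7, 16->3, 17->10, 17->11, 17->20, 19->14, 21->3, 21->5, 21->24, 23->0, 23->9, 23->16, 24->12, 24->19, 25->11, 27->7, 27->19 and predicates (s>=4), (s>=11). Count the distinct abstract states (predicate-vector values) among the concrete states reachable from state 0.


BFS from 0:
Concrete reachable: {0, 1, 2, 3, 4, 5, 7, 8, 10, 11, 12, 13, 14, 16, 18, 19, 21, 24, 25, 27}
Abstract via predicates (s>=4), (s>=11):
  (0,0) <- {0, 1, 2, 3}
  (1,0) <- {4, 5, 7, 8, 10}
  (1,1) <- {11, 12, 13, 14, 16, 18, 19, 21, 24, 25, 27}
Distinct abstract states = 3

3


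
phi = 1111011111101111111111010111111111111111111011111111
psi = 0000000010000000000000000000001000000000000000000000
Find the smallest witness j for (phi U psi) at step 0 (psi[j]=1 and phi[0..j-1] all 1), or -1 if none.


(phi U psi) at 0: need smallest j with psi[j]=1 and phi[i]=1 for all i in [0,j).
Scan from step 0:
  step 0: phi=1, psi=0 -> continue
  step 1: phi=1, psi=0 -> continue
  step 2: phi=1, psi=0 -> continue
  step 3: phi=1, psi=0 -> continue
  step 4: phi=0 -> phi-prefix broken from here
  step 8: psi=1 but phi already failed -> not a witness
  step 30: psi=1 but phi already failed -> not a witness
  end of trace: no witness -> -1
Witness step = -1

-1


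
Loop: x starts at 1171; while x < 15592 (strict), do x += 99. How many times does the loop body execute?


Step 1: x goes from 1171 toward 15592 by 99; the body runs while x<15592, so iterations = ceil((bound-start)/step)
Step 2: Distance=14421
Step 3: ceil(14421/99)=146

146


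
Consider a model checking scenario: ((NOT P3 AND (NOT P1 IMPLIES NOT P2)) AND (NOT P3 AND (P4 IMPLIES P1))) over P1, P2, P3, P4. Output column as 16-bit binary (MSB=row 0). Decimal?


Formula: ((NOT P3 AND (NOT P1 IMPLIES NOT P2)) AND (NOT P3 AND (P4 IMPLIES P1))) over P1, P2, P3, P4 (16 rows)
Evaluate each row (bits = P1,P2,P3,P4, MSB first):
  row 0 [0000]: ((NOT 0 AND (NOT 0 IMPLIES NOT 0)) AND (NOT 0 AND (0 IMPLIES 0))) -> 1
  row 1 [0001]: ((NOT 0 AND (NOT 0 IMPLIES NOT 0)) AND (NOT 0 AND (1 IMPLIES 0))) -> 0
  row 2 [0010]: ((NOT 1 AND (NOT 0 IMPLIES NOT 0)) AND (NOT 1 AND (0 IMPLIES 0))) -> 0
  row 3 [0011]: ((NOT 1 AND (NOT 0 IMPLIES NOT 0)) AND (NOT 1 AND (1 IMPLIES 0))) -> 0
  row 4 [0100]: ((NOT 0 AND (NOT 0 IMPLIES NOT 1)) AND (NOT 0 AND (0 IMPLIES 0))) -> 0
  row 5 [0101]: ((NOT 0 AND (NOT 0 IMPLIES NOT 1)) AND (NOT 0 AND (1 IMPLIES 0))) -> 0
  row 6 [0110]: ((NOT 1 AND (NOT 0 IMPLIES NOT 1)) AND (NOT 1 AND (0 IMPLIES 0))) -> 0
  row 7 [0111]: ((NOT 1 AND (NOT 0 IMPLIES NOT 1)) AND (NOT 1 AND (1 IMPLIES 0))) -> 0
  row 8 [1000]: ((NOT 0 AND (NOT 1 IMPLIES NOT 0)) AND (NOT 0 AND (0 IMPLIES 1))) -> 1
  row 9 [1001]: ((NOT 0 AND (NOT 1 IMPLIES NOT 0)) AND (NOT 0 AND (1 IMPLIES 1))) -> 1
  row 10 [1010]: ((NOT 1 AND (NOT 1 IMPLIES NOT 0)) AND (NOT 1 AND (0 IMPLIES 1))) -> 0
  row 11 [1011]: ((NOT 1 AND (NOT 1 IMPLIES NOT 0)) AND (NOT 1 AND (1 IMPLIES 1))) -> 0
  row 12 [1100]: ((NOT 0 AND (NOT 1 IMPLIES NOT 1)) AND (NOT 0 AND (0 IMPLIES 1))) -> 1
  row 13 [1101]: ((NOT 0 AND (NOT 1 IMPLIES NOT 1)) AND (NOT 0 AND (1 IMPLIES 1))) -> 1
  row 14 [1110]: ((NOT 1 AND (NOT 1 IMPLIES NOT 1)) AND (NOT 1 AND (0 IMPLIES 1))) -> 0
  row 15 [1111]: ((NOT 1 AND (NOT 1 IMPLIES NOT 1)) AND (NOT 1 AND (1 IMPLIES 1))) -> 0
Full result column, 4 rows per line (P1,P2 fixed per line; P3,P4 runs 00..11 left to right):
  rows 0-3 [P1,P2=00]: 1000  = hex 8
  rows 4-7 [P1,P2=01]: 0000  = hex 0
  rows 8-11 [P1,P2=10]: 1100  = hex C
  rows 12-15 [P1,P2=11]: 1100  = hex C
Output column (row 0 .. row 15) = 1000000011001100
Output column grouped in 4s = 1000 0000 1100 1100 = 0x80CC
Convert to decimal digit by digit (value = value*16 + digit):
  8 -> 8
  8*16 + 0 = 128
  128*16 + 12 (C) = 2060
  2060*16 + 12 (C) = 32972
Decimal = 32972

32972


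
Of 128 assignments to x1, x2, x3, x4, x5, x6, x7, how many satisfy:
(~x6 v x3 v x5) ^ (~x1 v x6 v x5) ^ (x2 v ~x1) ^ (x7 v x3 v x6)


CNF with 4 clauses over 7 vars (128 assignments).
An assignment satisfies CNF iff every clause has >=1 true literal.
Check each row (bits = x1,x2,x3,x4,x5,x6,x7; clause T/F shown):
  row 0 [0000000]: clauses=TTTF -> 0
  row 1 [0000001]: clauses=TTTT -> 1
  row 2 [0000010]: clauses=FTTT -> 0
  row 3 [0000011]: clauses=FTTT -> 0
  row 4 [0000100]: clauses=TTTF -> 0
  (every remaining row is evaluated the same way; all 128 results are listed next)
Full result column, 8 rows per line (x1,x2,x3,x4 fixed per line; x5,x6,x7 runs 000..111 left to right):
  rows 0-7 [x1,x2,x3,x4=0000]: 01000111  (ones: 4)
  rows 8-15 [x1,x2,x3,x4=0001]: 01000111  (ones: 4)
  rows 16-23 [x1,x2,x3,x4=0010]: 11111111  (ones: 8)
  rows 24-31 [x1,x2,x3,x4=0011]: 11111111  (ones: 8)
  rows 32-39 [x1,x2,x3,x4=0100]: 01000111  (ones: 4)
  rows 40-47 [x1,x2,x3,x4=0101]: 01000111  (ones: 4)
  rows 48-55 [x1,x2,x3,x4=0110]: 11111111  (ones: 8)
  rows 56-63 [x1,x2,x3,x4=0111]: 11111111  (ones: 8)
  rows 64-71 [x1,x2,x3,x4=1000]: 00000000  (ones: 0)
  rows 72-79 [x1,x2,x3,x4=1001]: 00000000  (ones: 0)
  rows 80-87 [x1,x2,x3,x4=1010]: 00000000  (ones: 0)
  rows 88-95 [x1,x2,x3,x4=1011]: 00000000  (ones: 0)
  rows 96-103 [x1,x2,x3,x4=1100]: 00000111  (ones: 3)
  rows 104-111 [x1,x2,x3,x4=1101]: 00000111  (ones: 3)
  rows 112-119 [x1,x2,x3,x4=1110]: 00111111  (ones: 6)
  rows 120-127 [x1,x2,x3,x4=1111]: 00111111  (ones: 6)
Satisfying assignments = 4+4+8+8+4+4+8+8+0+0+0+0+3+3+6+6 = 66

66


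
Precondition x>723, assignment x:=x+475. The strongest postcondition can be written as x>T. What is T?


Formula: sp(P, x:=E) = exists old_x. (x = E[old_x/x]) AND P[old_x/x] (old_x is the value of x before the assignment; eliminate old_x by solving x = E[old_x/x] for old_x)
Step 1: Precondition P: x>723, i.e. old_x > 723
Step 2: Assignment gives x = old_x + 475, so old_x = x - 475
Step 3: Substitute into P: x - 475 > 723
Step 4: Simplify: x > 723+475 = 1198

1198


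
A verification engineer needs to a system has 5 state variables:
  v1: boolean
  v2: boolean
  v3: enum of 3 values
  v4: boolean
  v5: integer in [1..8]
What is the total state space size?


State space = product of domain sizes of all variables.
Domain sizes:
  v1 (boolean): 2
  v2 (boolean): 2
  v3 (enum of 3 values): 3
  v4 (boolean): 2
  v5 (integer in [1..8]): 8
Product = 2 * 2 * 3 * 2 * 8 = 192

192


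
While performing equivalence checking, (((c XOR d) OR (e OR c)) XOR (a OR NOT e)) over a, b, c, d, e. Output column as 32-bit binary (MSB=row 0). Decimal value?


Formula: (((c XOR d) OR (e OR c)) XOR (a OR NOT e)) over a, b, c, d, e (32 rows)
Evaluate each row (bits = a,b,c,d,e, MSB first):
  row 0 [00000]: (((0 XOR 0) OR (0 OR 0)) XOR (0 OR NOT 0)) -> 1
  row 1 [00001]: (((0 XOR 0) OR (1 OR 0)) XOR (0 OR NOT 1)) -> 1
  row 2 [00010]: (((0 XOR 1) OR (0 OR 0)) XOR (0 OR NOT 0)) -> 0
  row 3 [00011]: (((0 XOR 1) OR (1 OR 0)) XOR (0 OR NOT 1)) -> 1
  row 4 [00100]: (((1 XOR 0) OR (0 OR 1)) XOR (0 OR NOT 0)) -> 0
  row 5 [00101]: (((1 XOR 0) OR (1 OR 1)) XOR (0 OR NOT 1)) -> 1
  row 6 [00110]: (((1 XOR 1) OR (0 OR 1)) XOR (0 OR NOT 0)) -> 0
  row 7 [00111]: (((1 XOR 1) OR (1 OR 1)) XOR (0 OR NOT 1)) -> 1
  row 8 [01000]: (((0 XOR 0) OR (0 OR 0)) XOR (0 OR NOT 0)) -> 1
  row 9 [01001]: (((0 XOR 0) OR (1 OR 0)) XOR (0 OR NOT 1)) -> 1
  row 10 [01010]: (((0 XOR 1) OR (0 OR 0)) XOR (0 OR NOT 0)) -> 0
  row 11 [01011]: (((0 XOR 1) OR (1 OR 0)) XOR (0 OR NOT 1)) -> 1
  row 12 [01100]: (((1 XOR 0) OR (0 OR 1)) XOR (0 OR NOT 0)) -> 0
  row 13 [01101]: (((1 XOR 0) OR (1 OR 1)) XOR (0 OR NOT 1)) -> 1
  row 14 [01110]: (((1 XOR 1) OR (0 OR 1)) XOR (0 OR NOT 0)) -> 0
  row 15 [01111]: (((1 XOR 1) OR (1 OR 1)) XOR (0 OR NOT 1)) -> 1
  row 16 [10000]: (((0 XOR 0) OR (0 OR 0)) XOR (1 OR NOT 0)) -> 1
  row 17 [10001]: (((0 XOR 0) OR (1 OR 0)) XOR (1 OR NOT 1)) -> 0
  row 18 [10010]: (((0 XOR 1) OR (0 OR 0)) XOR (1 OR NOT 0)) -> 0
  row 19 [10011]: (((0 XOR 1) OR (1 OR 0)) XOR (1 OR NOT 1)) -> 0
  row 20 [10100]: (((1 XOR 0) OR (0 OR 1)) XOR (1 OR NOT 0)) -> 0
  row 21 [10101]: (((1 XOR 0) OR (1 OR 1)) XOR (1 OR NOT 1)) -> 0
  row 22 [10110]: (((1 XOR 1) OR (0 OR 1)) XOR (1 OR NOT 0)) -> 0
  row 23 [10111]: (((1 XOR 1) OR (1 OR 1)) XOR (1 OR NOT 1)) -> 0
  row 24 [11000]: (((0 XOR 0) OR (0 OR 0)) XOR (1 OR NOT 0)) -> 1
  row 25 [11001]: (((0 XOR 0) OR (1 OR 0)) XOR (1 OR NOT 1)) -> 0
  row 26 [11010]: (((0 XOR 1) OR (0 OR 0)) XOR (1 OR NOT 0)) -> 0
  row 27 [11011]: (((0 XOR 1) OR (1 OR 0)) XOR (1 OR NOT 1)) -> 0
  row 28 [11100]: (((1 XOR 0) OR (0 OR 1)) XOR (1 OR NOT 0)) -> 0
  row 29 [11101]: (((1 XOR 0) OR (1 OR 1)) XOR (1 OR NOT 1)) -> 0
  row 30 [11110]: (((1 XOR 1) OR (0 OR 1)) XOR (1 OR NOT 0)) -> 0
  row 31 [11111]: (((1 XOR 1) OR (1 OR 1)) XOR (1 OR NOT 1)) -> 0
Full result column, 4 rows per line (a,b,c fixed per line; d,e runs 00..11 left to right):
  rows 0-3 [a,b,c=000]: 1101  = hex D
  rows 4-7 [a,b,c=001]: 0101  = hex 5
  rows 8-11 [a,b,c=010]: 1101  = hex D
  rows 12-15 [a,b,c=011]: 0101  = hex 5
  rows 16-19 [a,b,c=100]: 1000  = hex 8
  rows 20-23 [a,b,c=101]: 0000  = hex 0
  rows 24-27 [a,b,c=110]: 1000  = hex 8
  rows 28-31 [a,b,c=111]: 0000  = hex 0
Output column (row 0 .. row 31) = 11010101110101011000000010000000
Output column grouped in 4s = 1101 0101 1101 0101 1000 0000 1000 0000 = 0xD5D58080
Convert to decimal digit by digit (value = value*16 + digit):
  D -> 13
  13*16 + 5 = 213
  213*16 + 13 (D) = 3421
  3421*16 + 5 = 54741
  54741*16 + 8 = 875864
  875864*16 + 0 = 14013824
  14013824*16 + 8 = 224221192
  224221192*16 + 0 = 3587539072
Decimal = 3587539072

3587539072


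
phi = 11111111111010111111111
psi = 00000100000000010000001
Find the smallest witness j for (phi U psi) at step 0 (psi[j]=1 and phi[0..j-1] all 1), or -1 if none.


(phi U psi) at 0: need smallest j with psi[j]=1 and phi[i]=1 for all i in [0,j).
Scan from step 0:
  step 0: phi=1, psi=0 -> continue
  step 1: phi=1, psi=0 -> continue
  step 2: phi=1, psi=0 -> continue
  step 3: phi=1, psi=0 -> continue
  step 5: psi=1 and phi held for [0,5) -> witness found
Witness step = 5

5


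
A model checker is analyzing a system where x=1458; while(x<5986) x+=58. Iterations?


Step 1: x goes from 1458 toward 5986 by 58; the body runs while x<5986, so iterations = ceil((bound-start)/step)
Step 2: Distance=4528
Step 3: ceil(4528/58)=79

79


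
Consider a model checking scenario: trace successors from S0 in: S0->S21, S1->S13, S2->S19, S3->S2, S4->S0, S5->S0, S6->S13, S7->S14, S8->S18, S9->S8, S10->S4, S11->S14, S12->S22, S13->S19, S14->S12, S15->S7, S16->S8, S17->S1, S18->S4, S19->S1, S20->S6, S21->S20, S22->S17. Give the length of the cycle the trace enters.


Trace from S0 until a state repeats:
  S0 -> S21 -> S20 -> S6 -> S13 -> S19 -> S1 -> S13
S13 first seen at step 4, revisited at step 7.
Cycle length = 7 - 4 = 3

3


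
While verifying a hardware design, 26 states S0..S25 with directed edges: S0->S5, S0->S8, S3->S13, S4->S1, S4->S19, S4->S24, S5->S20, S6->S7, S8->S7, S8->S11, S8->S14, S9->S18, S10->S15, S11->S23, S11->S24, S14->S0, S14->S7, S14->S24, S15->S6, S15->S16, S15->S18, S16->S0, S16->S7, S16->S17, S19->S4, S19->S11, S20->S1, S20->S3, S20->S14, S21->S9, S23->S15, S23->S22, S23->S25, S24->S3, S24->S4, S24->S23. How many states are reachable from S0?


BFS from S0:
  layer 0: {S0}
  layer 1: {S5, S8}
  layer 2: {S7, S11, S14, S20}
  layer 3: {S1, S3, S23, S24}
  layer 4: {S4, S13, S15, S22, S25}
  layer 5: {S6, S16, S18, S19}
  layer 6: {S17}
Reachable set: {S0, S1, S3, S4, S5, S6, S7, S8, S11, S13, S14, S15, S16, S17, S18, S19, S20, S22, S23, S24, S25}
Count = 21

21


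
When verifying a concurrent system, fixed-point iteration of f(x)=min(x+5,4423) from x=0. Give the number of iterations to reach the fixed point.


Step 1: x=0, cap=4423, increment=5
Step 2: x grows by 5 each step until capped at 4423; fixed point is x=4423
Step 3: iterations = ceil(4423/5) = 885

885


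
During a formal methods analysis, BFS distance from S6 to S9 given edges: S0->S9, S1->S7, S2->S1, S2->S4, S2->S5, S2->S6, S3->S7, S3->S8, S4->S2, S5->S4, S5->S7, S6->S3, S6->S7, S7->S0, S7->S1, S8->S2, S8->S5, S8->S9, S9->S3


BFS layer-by-layer from S6:
  dist 0: {S6}
  dist 1: {S3, S7}
  dist 2: {S0, S1, S8}
  dist 3: {S2, S5, S9}
  -> S9 reached at distance 3
Shortest path length = 3

3


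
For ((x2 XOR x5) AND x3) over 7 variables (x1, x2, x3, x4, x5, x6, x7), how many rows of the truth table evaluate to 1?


Formula: ((x2 XOR x5) AND x3) over 7 vars (128 rows)
Evaluate each row (x1, x2, x3, x4, x5, x6, x7 as bits, MSB first):
  row 0 [0000000]: ((0 XOR 0) AND 0) -> 0
  row 1 [0000001]: ((0 XOR 0) AND 0) -> 0
  row 2 [0000010]: ((0 XOR 0) AND 0) -> 0
  row 3 [0000011]: ((0 XOR 0) AND 0) -> 0
  row 4 [0000100]: ((0 XOR 1) AND 0) -> 0
  (every remaining row is evaluated the same way; all 128 results are listed next)
Full result column, 8 rows per line (x1,x2,x3,x4 fixed per line; x5,x6,x7 runs 000..111 left to right):
  rows 0-7 [x1,x2,x3,x4=0000]: 00000000  (ones: 0)
  rows 8-15 [x1,x2,x3,x4=0001]: 00000000  (ones: 0)
  rows 16-23 [x1,x2,x3,x4=0010]: 00001111  (ones: 4)
  rows 24-31 [x1,x2,x3,x4=0011]: 00001111  (ones: 4)
  rows 32-39 [x1,x2,x3,x4=0100]: 00000000  (ones: 0)
  rows 40-47 [x1,x2,x3,x4=0101]: 00000000  (ones: 0)
  rows 48-55 [x1,x2,x3,x4=0110]: 11110000  (ones: 4)
  rows 56-63 [x1,x2,x3,x4=0111]: 11110000  (ones: 4)
  rows 64-71 [x1,x2,x3,x4=1000]: 00000000  (ones: 0)
  rows 72-79 [x1,x2,x3,x4=1001]: 00000000  (ones: 0)
  rows 80-87 [x1,x2,x3,x4=1010]: 00001111  (ones: 4)
  rows 88-95 [x1,x2,x3,x4=1011]: 00001111  (ones: 4)
  rows 96-103 [x1,x2,x3,x4=1100]: 00000000  (ones: 0)
  rows 104-111 [x1,x2,x3,x4=1101]: 00000000  (ones: 0)
  rows 112-119 [x1,x2,x3,x4=1110]: 11110000  (ones: 4)
  rows 120-127 [x1,x2,x3,x4=1111]: 11110000  (ones: 4)
Count of 1-rows = 0+0+4+4+0+0+4+4+0+0+4+4+0+0+4+4 = 32

32


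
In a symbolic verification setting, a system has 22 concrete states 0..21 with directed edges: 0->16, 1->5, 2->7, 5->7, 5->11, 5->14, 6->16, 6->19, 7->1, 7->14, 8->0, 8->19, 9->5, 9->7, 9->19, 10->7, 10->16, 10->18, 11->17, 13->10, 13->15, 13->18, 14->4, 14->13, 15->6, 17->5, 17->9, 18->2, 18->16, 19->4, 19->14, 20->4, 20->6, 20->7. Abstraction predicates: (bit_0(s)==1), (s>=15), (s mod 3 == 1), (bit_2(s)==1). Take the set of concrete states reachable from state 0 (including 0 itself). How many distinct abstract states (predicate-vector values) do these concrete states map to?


BFS from 0:
Concrete reachable: {0, 16}
Abstract via predicates (bit_0(s)==1), (s>=15), (s mod 3 == 1), (bit_2(s)==1):
  (0,0,0,0) <- {0}
  (0,1,1,0) <- {16}
Distinct abstract states = 2

2


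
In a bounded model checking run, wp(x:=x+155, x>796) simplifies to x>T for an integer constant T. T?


Formula: wp(x:=E, P) = P[E/x] (substitute E for x in postcondition)
Step 1: Postcondition: x>796
Step 2: Substitute x+155 for x: x+155>796
Step 3: Solve for x: x > 796-155 = 641

641


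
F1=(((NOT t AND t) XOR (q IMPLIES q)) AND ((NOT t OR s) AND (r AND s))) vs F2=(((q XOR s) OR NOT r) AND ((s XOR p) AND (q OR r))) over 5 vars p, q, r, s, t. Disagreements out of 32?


F1 = (((NOT t AND t) XOR (q IMPLIES q)) AND ((NOT t OR s) AND (r AND s)))
F2 = (((q XOR s) OR NOT r) AND ((s XOR p) AND (q OR r)))
Evaluate both on each of 32 rows (bits = p,q,r,s,t):
  row 0 [00000]: F1=0 F2=0 -> 0
  row 1 [00001]: F1=0 F2=0 -> 0
  row 2 [00010]: F1=0 F2=0 -> 0
  row 3 [00011]: F1=0 F2=0 -> 0
  row 4 [00100]: F1=0 F2=0 -> 0
  row 5 [00101]: F1=0 F2=0 -> 0
  row 6 [00110]: F1=1 F2=1 -> 0
  row 7 [00111]: F1=1 F2=1 -> 0
  row 8 [01000]: F1=0 F2=0 -> 0
  row 9 [01001]: F1=0 F2=0 -> 0
  row 10 [01010]: F1=0 F2=1 (differ) -> 1
  row 11 [01011]: F1=0 F2=1 (differ) -> 1
  row 12 [01100]: F1=0 F2=0 -> 0
  row 13 [01101]: F1=0 F2=0 -> 0
  row 14 [01110]: F1=1 F2=0 (differ) -> 1
  row 15 [01111]: F1=1 F2=0 (differ) -> 1
  row 16 [10000]: F1=0 F2=0 -> 0
  row 17 [10001]: F1=0 F2=0 -> 0
  row 18 [10010]: F1=0 F2=0 -> 0
  row 19 [10011]: F1=0 F2=0 -> 0
  row 20 [10100]: F1=0 F2=0 -> 0
  row 21 [10101]: F1=0 F2=0 -> 0
  row 22 [10110]: F1=1 F2=0 (differ) -> 1
  row 23 [10111]: F1=1 F2=0 (differ) -> 1
  row 24 [11000]: F1=0 F2=1 (differ) -> 1
  row 25 [11001]: F1=0 F2=1 (differ) -> 1
  row 26 [11010]: F1=0 F2=0 -> 0
  row 27 [11011]: F1=0 F2=0 -> 0
  row 28 [11100]: F1=0 F2=1 (differ) -> 1
  row 29 [11101]: F1=0 F2=1 (differ) -> 1
  row 30 [11110]: F1=1 F2=0 (differ) -> 1
  row 31 [11111]: F1=1 F2=0 (differ) -> 1
Full result column, 8 rows per line (p,q fixed per line; r,s,t runs 000..111 left to right):
  rows 0-7 [p,q=00]: 00000000  (ones: 0)
  rows 8-15 [p,q=01]: 00110011  (ones: 4)
  rows 16-23 [p,q=10]: 00000011  (ones: 2)
  rows 24-31 [p,q=11]: 11001111  (ones: 6)
Disagreements = 0+4+2+6 = 12

12


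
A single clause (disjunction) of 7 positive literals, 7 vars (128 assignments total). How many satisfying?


Step 1: Total=2^7=128
Step 2: Unsat when all 7 false: 2^0=1
Step 3: Sat=128-1=127

127


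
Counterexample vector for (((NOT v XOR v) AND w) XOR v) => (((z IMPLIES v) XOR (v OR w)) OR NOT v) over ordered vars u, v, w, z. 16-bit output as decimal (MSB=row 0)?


F1 = (((NOT v XOR v) AND w) XOR v)
F2 = (((z IMPLIES v) XOR (v OR w)) OR NOT v)
Counterexample to F1=>F2 is where F1=1 and F2=0.
Evaluate each row (bits = u,v,w,z, MSB first):
  row 0 [0000]: F1=0 F2=1 -> F1&~F2 -> 0
  row 1 [0001]: F1=0 F2=1 -> F1&~F2 -> 0
  row 2 [0010]: F1=1 F2=1 -> F1&~F2 -> 0
  row 3 [0011]: F1=1 F2=1 -> F1&~F2 -> 0
  row 4 [0100]: F1=1 F2=0 -> F1&~F2 -> 1
  row 5 [0101]: F1=1 F2=0 -> F1&~F2 -> 1
  row 6 [0110]: F1=0 F2=0 -> F1&~F2 -> 0
  row 7 [0111]: F1=0 F2=0 -> F1&~F2 -> 0
  row 8 [1000]: F1=0 F2=1 -> F1&~F2 -> 0
  row 9 [1001]: F1=0 F2=1 -> F1&~F2 -> 0
  row 10 [1010]: F1=1 F2=1 -> F1&~F2 -> 0
  row 11 [1011]: F1=1 F2=1 -> F1&~F2 -> 0
  row 12 [1100]: F1=1 F2=0 -> F1&~F2 -> 1
  row 13 [1101]: F1=1 F2=0 -> F1&~F2 -> 1
  row 14 [1110]: F1=0 F2=0 -> F1&~F2 -> 0
  row 15 [1111]: F1=0 F2=0 -> F1&~F2 -> 0
Full result column, 4 rows per line (u,v fixed per line; w,z runs 00..11 left to right):
  rows 0-3 [u,v=00]: 0000  = hex 0
  rows 4-7 [u,v=01]: 1100  = hex C
  rows 8-11 [u,v=10]: 0000  = hex 0
  rows 12-15 [u,v=11]: 1100  = hex C
Counterexample vector (row 0 .. row 15) = 0000110000001100
Output column grouped in 4s = 0000 1100 0000 1100 = 0x0C0C
Convert to decimal digit by digit (value = value*16 + digit):
  0 -> 0
  0*16 + 12 (C) = 12
  12*16 + 0 = 192
  192*16 + 12 (C) = 3084
Decimal = 3084

3084


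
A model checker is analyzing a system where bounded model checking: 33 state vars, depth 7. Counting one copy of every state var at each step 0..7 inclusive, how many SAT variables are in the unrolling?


BMC unrolls to depth k, creating one copy of each state var for steps 0..k.
Step count = 7 + 1 = 8 (steps 0 through 7)
Vars per step = 33
Total = 33 * 8 = 264

264


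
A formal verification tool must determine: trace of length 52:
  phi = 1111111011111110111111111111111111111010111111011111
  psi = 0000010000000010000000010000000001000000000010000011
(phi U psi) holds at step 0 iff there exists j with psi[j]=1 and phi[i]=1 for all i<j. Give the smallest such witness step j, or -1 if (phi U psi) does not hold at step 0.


(phi U psi) at 0: need smallest j with psi[j]=1 and phi[i]=1 for all i in [0,j).
Scan from step 0:
  step 0: phi=1, psi=0 -> continue
  step 1: phi=1, psi=0 -> continue
  step 2: phi=1, psi=0 -> continue
  step 3: phi=1, psi=0 -> continue
  step 5: psi=1 and phi held for [0,5) -> witness found
Witness step = 5

5


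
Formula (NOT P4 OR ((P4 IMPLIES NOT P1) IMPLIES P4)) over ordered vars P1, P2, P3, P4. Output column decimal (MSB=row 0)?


Formula: (NOT P4 OR ((P4 IMPLIES NOT P1) IMPLIES P4)) over P1, P2, P3, P4 (16 rows)
Evaluate each row (bits = P1,P2,P3,P4, MSB first):
  row 0 [0000]: (NOT 0 OR ((0 IMPLIES NOT 0) IMPLIES 0)) -> 1
  row 1 [0001]: (NOT 1 OR ((1 IMPLIES NOT 0) IMPLIES 1)) -> 1
  row 2 [0010]: (NOT 0 OR ((0 IMPLIES NOT 0) IMPLIES 0)) -> 1
  row 3 [0011]: (NOT 1 OR ((1 IMPLIES NOT 0) IMPLIES 1)) -> 1
  row 4 [0100]: (NOT 0 OR ((0 IMPLIES NOT 0) IMPLIES 0)) -> 1
  row 5 [0101]: (NOT 1 OR ((1 IMPLIES NOT 0) IMPLIES 1)) -> 1
  row 6 [0110]: (NOT 0 OR ((0 IMPLIES NOT 0) IMPLIES 0)) -> 1
  row 7 [0111]: (NOT 1 OR ((1 IMPLIES NOT 0) IMPLIES 1)) -> 1
  row 8 [1000]: (NOT 0 OR ((0 IMPLIES NOT 1) IMPLIES 0)) -> 1
  row 9 [1001]: (NOT 1 OR ((1 IMPLIES NOT 1) IMPLIES 1)) -> 1
  row 10 [1010]: (NOT 0 OR ((0 IMPLIES NOT 1) IMPLIES 0)) -> 1
  row 11 [1011]: (NOT 1 OR ((1 IMPLIES NOT 1) IMPLIES 1)) -> 1
  row 12 [1100]: (NOT 0 OR ((0 IMPLIES NOT 1) IMPLIES 0)) -> 1
  row 13 [1101]: (NOT 1 OR ((1 IMPLIES NOT 1) IMPLIES 1)) -> 1
  row 14 [1110]: (NOT 0 OR ((0 IMPLIES NOT 1) IMPLIES 0)) -> 1
  row 15 [1111]: (NOT 1 OR ((1 IMPLIES NOT 1) IMPLIES 1)) -> 1
Full result column, 4 rows per line (P1,P2 fixed per line; P3,P4 runs 00..11 left to right):
  rows 0-3 [P1,P2=00]: 1111  = hex F
  rows 4-7 [P1,P2=01]: 1111  = hex F
  rows 8-11 [P1,P2=10]: 1111  = hex F
  rows 12-15 [P1,P2=11]: 1111  = hex F
Output column (row 0 .. row 15) = 1111111111111111
Output column grouped in 4s = 1111 1111 1111 1111 = 0xFFFF
Convert to decimal digit by digit (value = value*16 + digit):
  F -> 15
  15*16 + 15 (F) = 255
  255*16 + 15 (F) = 4095
  4095*16 + 15 (F) = 65535
Decimal = 65535

65535


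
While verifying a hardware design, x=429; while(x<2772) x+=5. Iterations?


Step 1: x goes from 429 toward 2772 by 5; the body runs while x<2772, so iterations = ceil((bound-start)/step)
Step 2: Distance=2343
Step 3: ceil(2343/5)=469

469


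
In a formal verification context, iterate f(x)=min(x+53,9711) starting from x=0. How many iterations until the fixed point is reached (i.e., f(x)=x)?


Step 1: x=0, cap=9711, increment=53
Step 2: x grows by 53 each step until capped at 9711; fixed point is x=9711
Step 3: iterations = ceil(9711/53) = 184

184


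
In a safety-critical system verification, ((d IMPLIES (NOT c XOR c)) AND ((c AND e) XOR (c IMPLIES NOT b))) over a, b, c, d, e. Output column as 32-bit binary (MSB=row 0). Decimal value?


Formula: ((d IMPLIES (NOT c XOR c)) AND ((c AND e) XOR (c IMPLIES NOT b))) over a, b, c, d, e (32 rows)
Evaluate each row (bits = a,b,c,d,e, MSB first):
  row 0 [00000]: ((0 IMPLIES (NOT 0 XOR 0)) AND ((0 AND 0) XOR (0 IMPLIES NOT 0))) -> 1
  row 1 [00001]: ((0 IMPLIES (NOT 0 XOR 0)) AND ((0 AND 1) XOR (0 IMPLIES NOT 0))) -> 1
  row 2 [00010]: ((1 IMPLIES (NOT 0 XOR 0)) AND ((0 AND 0) XOR (0 IMPLIES NOT 0))) -> 1
  row 3 [00011]: ((1 IMPLIES (NOT 0 XOR 0)) AND ((0 AND 1) XOR (0 IMPLIES NOT 0))) -> 1
  row 4 [00100]: ((0 IMPLIES (NOT 1 XOR 1)) AND ((1 AND 0) XOR (1 IMPLIES NOT 0))) -> 1
  row 5 [00101]: ((0 IMPLIES (NOT 1 XOR 1)) AND ((1 AND 1) XOR (1 IMPLIES NOT 0))) -> 0
  row 6 [00110]: ((1 IMPLIES (NOT 1 XOR 1)) AND ((1 AND 0) XOR (1 IMPLIES NOT 0))) -> 1
  row 7 [00111]: ((1 IMPLIES (NOT 1 XOR 1)) AND ((1 AND 1) XOR (1 IMPLIES NOT 0))) -> 0
  row 8 [01000]: ((0 IMPLIES (NOT 0 XOR 0)) AND ((0 AND 0) XOR (0 IMPLIES NOT 1))) -> 1
  row 9 [01001]: ((0 IMPLIES (NOT 0 XOR 0)) AND ((0 AND 1) XOR (0 IMPLIES NOT 1))) -> 1
  row 10 [01010]: ((1 IMPLIES (NOT 0 XOR 0)) AND ((0 AND 0) XOR (0 IMPLIES NOT 1))) -> 1
  row 11 [01011]: ((1 IMPLIES (NOT 0 XOR 0)) AND ((0 AND 1) XOR (0 IMPLIES NOT 1))) -> 1
  row 12 [01100]: ((0 IMPLIES (NOT 1 XOR 1)) AND ((1 AND 0) XOR (1 IMPLIES NOT 1))) -> 0
  row 13 [01101]: ((0 IMPLIES (NOT 1 XOR 1)) AND ((1 AND 1) XOR (1 IMPLIES NOT 1))) -> 1
  row 14 [01110]: ((1 IMPLIES (NOT 1 XOR 1)) AND ((1 AND 0) XOR (1 IMPLIES NOT 1))) -> 0
  row 15 [01111]: ((1 IMPLIES (NOT 1 XOR 1)) AND ((1 AND 1) XOR (1 IMPLIES NOT 1))) -> 1
  row 16 [10000]: ((0 IMPLIES (NOT 0 XOR 0)) AND ((0 AND 0) XOR (0 IMPLIES NOT 0))) -> 1
  row 17 [10001]: ((0 IMPLIES (NOT 0 XOR 0)) AND ((0 AND 1) XOR (0 IMPLIES NOT 0))) -> 1
  row 18 [10010]: ((1 IMPLIES (NOT 0 XOR 0)) AND ((0 AND 0) XOR (0 IMPLIES NOT 0))) -> 1
  row 19 [10011]: ((1 IMPLIES (NOT 0 XOR 0)) AND ((0 AND 1) XOR (0 IMPLIES NOT 0))) -> 1
  row 20 [10100]: ((0 IMPLIES (NOT 1 XOR 1)) AND ((1 AND 0) XOR (1 IMPLIES NOT 0))) -> 1
  row 21 [10101]: ((0 IMPLIES (NOT 1 XOR 1)) AND ((1 AND 1) XOR (1 IMPLIES NOT 0))) -> 0
  row 22 [10110]: ((1 IMPLIES (NOT 1 XOR 1)) AND ((1 AND 0) XOR (1 IMPLIES NOT 0))) -> 1
  row 23 [10111]: ((1 IMPLIES (NOT 1 XOR 1)) AND ((1 AND 1) XOR (1 IMPLIES NOT 0))) -> 0
  row 24 [11000]: ((0 IMPLIES (NOT 0 XOR 0)) AND ((0 AND 0) XOR (0 IMPLIES NOT 1))) -> 1
  row 25 [11001]: ((0 IMPLIES (NOT 0 XOR 0)) AND ((0 AND 1) XOR (0 IMPLIES NOT 1))) -> 1
  row 26 [11010]: ((1 IMPLIES (NOT 0 XOR 0)) AND ((0 AND 0) XOR (0 IMPLIES NOT 1))) -> 1
  row 27 [11011]: ((1 IMPLIES (NOT 0 XOR 0)) AND ((0 AND 1) XOR (0 IMPLIES NOT 1))) -> 1
  row 28 [11100]: ((0 IMPLIES (NOT 1 XOR 1)) AND ((1 AND 0) XOR (1 IMPLIES NOT 1))) -> 0
  row 29 [11101]: ((0 IMPLIES (NOT 1 XOR 1)) AND ((1 AND 1) XOR (1 IMPLIES NOT 1))) -> 1
  row 30 [11110]: ((1 IMPLIES (NOT 1 XOR 1)) AND ((1 AND 0) XOR (1 IMPLIES NOT 1))) -> 0
  row 31 [11111]: ((1 IMPLIES (NOT 1 XOR 1)) AND ((1 AND 1) XOR (1 IMPLIES NOT 1))) -> 1
Full result column, 4 rows per line (a,b,c fixed per line; d,e runs 00..11 left to right):
  rows 0-3 [a,b,c=000]: 1111  = hex F
  rows 4-7 [a,b,c=001]: 1010  = hex A
  rows 8-11 [a,b,c=010]: 1111  = hex F
  rows 12-15 [a,b,c=011]: 0101  = hex 5
  rows 16-19 [a,b,c=100]: 1111  = hex F
  rows 20-23 [a,b,c=101]: 1010  = hex A
  rows 24-27 [a,b,c=110]: 1111  = hex F
  rows 28-31 [a,b,c=111]: 0101  = hex 5
Output column (row 0 .. row 31) = 11111010111101011111101011110101
Output column grouped in 4s = 1111 1010 1111 0101 1111 1010 1111 0101 = 0xFAF5FAF5
Convert to decimal digit by digit (value = value*16 + digit):
  F -> 15
  15*16 + 10 (A) = 250
  250*16 + 15 (F) = 4015
  4015*16 + 5 = 64245
  64245*16 + 15 (F) = 1027935
  1027935*16 + 10 (A) = 16446970
  16446970*16 + 15 (F) = 263151535
  263151535*16 + 5 = 4210424565
Decimal = 4210424565

4210424565
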